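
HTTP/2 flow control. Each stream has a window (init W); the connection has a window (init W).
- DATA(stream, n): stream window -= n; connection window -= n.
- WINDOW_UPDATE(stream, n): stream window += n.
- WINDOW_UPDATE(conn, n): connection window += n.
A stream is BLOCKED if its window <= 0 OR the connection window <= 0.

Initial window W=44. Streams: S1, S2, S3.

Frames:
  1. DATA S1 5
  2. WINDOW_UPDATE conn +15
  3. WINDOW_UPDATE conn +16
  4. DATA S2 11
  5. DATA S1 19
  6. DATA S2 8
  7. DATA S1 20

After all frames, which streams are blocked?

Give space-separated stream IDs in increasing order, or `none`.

Op 1: conn=39 S1=39 S2=44 S3=44 blocked=[]
Op 2: conn=54 S1=39 S2=44 S3=44 blocked=[]
Op 3: conn=70 S1=39 S2=44 S3=44 blocked=[]
Op 4: conn=59 S1=39 S2=33 S3=44 blocked=[]
Op 5: conn=40 S1=20 S2=33 S3=44 blocked=[]
Op 6: conn=32 S1=20 S2=25 S3=44 blocked=[]
Op 7: conn=12 S1=0 S2=25 S3=44 blocked=[1]

Answer: S1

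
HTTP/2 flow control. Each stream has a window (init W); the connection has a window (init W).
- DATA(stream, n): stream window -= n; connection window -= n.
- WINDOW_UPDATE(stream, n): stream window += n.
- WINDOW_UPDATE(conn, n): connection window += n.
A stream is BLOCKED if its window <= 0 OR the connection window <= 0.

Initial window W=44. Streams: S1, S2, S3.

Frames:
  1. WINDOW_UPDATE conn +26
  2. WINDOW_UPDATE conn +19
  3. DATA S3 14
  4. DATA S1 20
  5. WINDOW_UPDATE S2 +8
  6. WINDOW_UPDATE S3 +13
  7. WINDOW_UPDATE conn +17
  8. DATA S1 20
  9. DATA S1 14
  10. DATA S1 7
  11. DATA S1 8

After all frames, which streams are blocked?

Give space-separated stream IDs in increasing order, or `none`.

Answer: S1

Derivation:
Op 1: conn=70 S1=44 S2=44 S3=44 blocked=[]
Op 2: conn=89 S1=44 S2=44 S3=44 blocked=[]
Op 3: conn=75 S1=44 S2=44 S3=30 blocked=[]
Op 4: conn=55 S1=24 S2=44 S3=30 blocked=[]
Op 5: conn=55 S1=24 S2=52 S3=30 blocked=[]
Op 6: conn=55 S1=24 S2=52 S3=43 blocked=[]
Op 7: conn=72 S1=24 S2=52 S3=43 blocked=[]
Op 8: conn=52 S1=4 S2=52 S3=43 blocked=[]
Op 9: conn=38 S1=-10 S2=52 S3=43 blocked=[1]
Op 10: conn=31 S1=-17 S2=52 S3=43 blocked=[1]
Op 11: conn=23 S1=-25 S2=52 S3=43 blocked=[1]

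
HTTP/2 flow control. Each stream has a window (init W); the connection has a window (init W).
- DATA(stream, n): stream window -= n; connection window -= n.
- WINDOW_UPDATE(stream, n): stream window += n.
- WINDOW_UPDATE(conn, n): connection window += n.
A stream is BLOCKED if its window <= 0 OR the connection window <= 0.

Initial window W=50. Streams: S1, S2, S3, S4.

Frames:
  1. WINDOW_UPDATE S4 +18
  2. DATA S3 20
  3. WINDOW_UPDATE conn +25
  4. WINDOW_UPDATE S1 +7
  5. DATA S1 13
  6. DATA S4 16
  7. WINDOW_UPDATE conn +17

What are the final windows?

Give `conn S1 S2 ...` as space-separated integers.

Answer: 43 44 50 30 52

Derivation:
Op 1: conn=50 S1=50 S2=50 S3=50 S4=68 blocked=[]
Op 2: conn=30 S1=50 S2=50 S3=30 S4=68 blocked=[]
Op 3: conn=55 S1=50 S2=50 S3=30 S4=68 blocked=[]
Op 4: conn=55 S1=57 S2=50 S3=30 S4=68 blocked=[]
Op 5: conn=42 S1=44 S2=50 S3=30 S4=68 blocked=[]
Op 6: conn=26 S1=44 S2=50 S3=30 S4=52 blocked=[]
Op 7: conn=43 S1=44 S2=50 S3=30 S4=52 blocked=[]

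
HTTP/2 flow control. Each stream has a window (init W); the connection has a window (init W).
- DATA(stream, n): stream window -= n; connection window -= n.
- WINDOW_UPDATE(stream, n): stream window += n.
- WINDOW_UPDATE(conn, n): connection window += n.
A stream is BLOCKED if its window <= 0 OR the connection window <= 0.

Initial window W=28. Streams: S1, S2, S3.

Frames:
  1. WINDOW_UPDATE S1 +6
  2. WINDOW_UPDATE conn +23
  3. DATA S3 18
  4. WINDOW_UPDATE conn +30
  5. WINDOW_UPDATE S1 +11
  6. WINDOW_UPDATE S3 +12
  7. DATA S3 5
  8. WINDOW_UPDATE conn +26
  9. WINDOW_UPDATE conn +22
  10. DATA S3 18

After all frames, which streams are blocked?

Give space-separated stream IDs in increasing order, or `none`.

Answer: S3

Derivation:
Op 1: conn=28 S1=34 S2=28 S3=28 blocked=[]
Op 2: conn=51 S1=34 S2=28 S3=28 blocked=[]
Op 3: conn=33 S1=34 S2=28 S3=10 blocked=[]
Op 4: conn=63 S1=34 S2=28 S3=10 blocked=[]
Op 5: conn=63 S1=45 S2=28 S3=10 blocked=[]
Op 6: conn=63 S1=45 S2=28 S3=22 blocked=[]
Op 7: conn=58 S1=45 S2=28 S3=17 blocked=[]
Op 8: conn=84 S1=45 S2=28 S3=17 blocked=[]
Op 9: conn=106 S1=45 S2=28 S3=17 blocked=[]
Op 10: conn=88 S1=45 S2=28 S3=-1 blocked=[3]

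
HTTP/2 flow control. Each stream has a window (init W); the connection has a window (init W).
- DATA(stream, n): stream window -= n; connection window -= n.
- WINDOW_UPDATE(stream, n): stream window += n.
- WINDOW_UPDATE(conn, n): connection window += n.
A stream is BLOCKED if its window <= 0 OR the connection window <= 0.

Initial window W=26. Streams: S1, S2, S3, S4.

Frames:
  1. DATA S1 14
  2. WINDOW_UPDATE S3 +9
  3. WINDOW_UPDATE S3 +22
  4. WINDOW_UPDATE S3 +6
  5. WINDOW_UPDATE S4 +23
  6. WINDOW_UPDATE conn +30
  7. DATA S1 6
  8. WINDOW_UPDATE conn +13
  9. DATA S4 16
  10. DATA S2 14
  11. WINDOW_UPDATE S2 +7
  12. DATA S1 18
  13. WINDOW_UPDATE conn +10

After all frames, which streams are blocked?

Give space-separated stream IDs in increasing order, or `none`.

Op 1: conn=12 S1=12 S2=26 S3=26 S4=26 blocked=[]
Op 2: conn=12 S1=12 S2=26 S3=35 S4=26 blocked=[]
Op 3: conn=12 S1=12 S2=26 S3=57 S4=26 blocked=[]
Op 4: conn=12 S1=12 S2=26 S3=63 S4=26 blocked=[]
Op 5: conn=12 S1=12 S2=26 S3=63 S4=49 blocked=[]
Op 6: conn=42 S1=12 S2=26 S3=63 S4=49 blocked=[]
Op 7: conn=36 S1=6 S2=26 S3=63 S4=49 blocked=[]
Op 8: conn=49 S1=6 S2=26 S3=63 S4=49 blocked=[]
Op 9: conn=33 S1=6 S2=26 S3=63 S4=33 blocked=[]
Op 10: conn=19 S1=6 S2=12 S3=63 S4=33 blocked=[]
Op 11: conn=19 S1=6 S2=19 S3=63 S4=33 blocked=[]
Op 12: conn=1 S1=-12 S2=19 S3=63 S4=33 blocked=[1]
Op 13: conn=11 S1=-12 S2=19 S3=63 S4=33 blocked=[1]

Answer: S1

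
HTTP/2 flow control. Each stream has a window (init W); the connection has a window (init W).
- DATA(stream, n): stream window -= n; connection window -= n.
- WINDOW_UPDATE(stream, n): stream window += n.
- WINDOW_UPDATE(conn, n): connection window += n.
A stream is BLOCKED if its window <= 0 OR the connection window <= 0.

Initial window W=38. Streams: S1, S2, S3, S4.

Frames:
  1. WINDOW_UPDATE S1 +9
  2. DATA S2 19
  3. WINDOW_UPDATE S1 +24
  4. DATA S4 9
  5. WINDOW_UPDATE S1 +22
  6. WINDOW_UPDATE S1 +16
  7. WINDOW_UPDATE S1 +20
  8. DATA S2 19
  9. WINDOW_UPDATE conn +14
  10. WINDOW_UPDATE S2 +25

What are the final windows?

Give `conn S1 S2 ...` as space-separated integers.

Answer: 5 129 25 38 29

Derivation:
Op 1: conn=38 S1=47 S2=38 S3=38 S4=38 blocked=[]
Op 2: conn=19 S1=47 S2=19 S3=38 S4=38 blocked=[]
Op 3: conn=19 S1=71 S2=19 S3=38 S4=38 blocked=[]
Op 4: conn=10 S1=71 S2=19 S3=38 S4=29 blocked=[]
Op 5: conn=10 S1=93 S2=19 S3=38 S4=29 blocked=[]
Op 6: conn=10 S1=109 S2=19 S3=38 S4=29 blocked=[]
Op 7: conn=10 S1=129 S2=19 S3=38 S4=29 blocked=[]
Op 8: conn=-9 S1=129 S2=0 S3=38 S4=29 blocked=[1, 2, 3, 4]
Op 9: conn=5 S1=129 S2=0 S3=38 S4=29 blocked=[2]
Op 10: conn=5 S1=129 S2=25 S3=38 S4=29 blocked=[]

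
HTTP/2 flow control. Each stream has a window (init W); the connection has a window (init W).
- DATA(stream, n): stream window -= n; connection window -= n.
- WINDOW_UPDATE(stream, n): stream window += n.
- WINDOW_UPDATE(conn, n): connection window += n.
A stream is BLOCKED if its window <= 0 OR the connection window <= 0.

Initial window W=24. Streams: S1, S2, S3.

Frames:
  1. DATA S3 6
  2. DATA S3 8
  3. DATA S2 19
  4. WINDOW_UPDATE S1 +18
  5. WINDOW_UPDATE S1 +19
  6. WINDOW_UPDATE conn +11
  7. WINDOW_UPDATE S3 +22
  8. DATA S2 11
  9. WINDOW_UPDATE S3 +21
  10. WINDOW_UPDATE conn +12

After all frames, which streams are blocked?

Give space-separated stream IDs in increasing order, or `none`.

Answer: S2

Derivation:
Op 1: conn=18 S1=24 S2=24 S3=18 blocked=[]
Op 2: conn=10 S1=24 S2=24 S3=10 blocked=[]
Op 3: conn=-9 S1=24 S2=5 S3=10 blocked=[1, 2, 3]
Op 4: conn=-9 S1=42 S2=5 S3=10 blocked=[1, 2, 3]
Op 5: conn=-9 S1=61 S2=5 S3=10 blocked=[1, 2, 3]
Op 6: conn=2 S1=61 S2=5 S3=10 blocked=[]
Op 7: conn=2 S1=61 S2=5 S3=32 blocked=[]
Op 8: conn=-9 S1=61 S2=-6 S3=32 blocked=[1, 2, 3]
Op 9: conn=-9 S1=61 S2=-6 S3=53 blocked=[1, 2, 3]
Op 10: conn=3 S1=61 S2=-6 S3=53 blocked=[2]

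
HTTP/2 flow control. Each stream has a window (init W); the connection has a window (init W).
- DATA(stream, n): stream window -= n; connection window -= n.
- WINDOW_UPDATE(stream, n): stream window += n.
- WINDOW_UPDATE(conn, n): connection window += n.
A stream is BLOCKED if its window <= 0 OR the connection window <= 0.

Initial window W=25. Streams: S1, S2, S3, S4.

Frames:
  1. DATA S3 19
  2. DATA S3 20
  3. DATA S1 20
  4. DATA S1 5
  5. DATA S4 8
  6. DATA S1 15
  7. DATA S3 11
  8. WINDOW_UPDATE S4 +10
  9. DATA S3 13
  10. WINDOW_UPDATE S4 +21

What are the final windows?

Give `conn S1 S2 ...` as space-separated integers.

Answer: -86 -15 25 -38 48

Derivation:
Op 1: conn=6 S1=25 S2=25 S3=6 S4=25 blocked=[]
Op 2: conn=-14 S1=25 S2=25 S3=-14 S4=25 blocked=[1, 2, 3, 4]
Op 3: conn=-34 S1=5 S2=25 S3=-14 S4=25 blocked=[1, 2, 3, 4]
Op 4: conn=-39 S1=0 S2=25 S3=-14 S4=25 blocked=[1, 2, 3, 4]
Op 5: conn=-47 S1=0 S2=25 S3=-14 S4=17 blocked=[1, 2, 3, 4]
Op 6: conn=-62 S1=-15 S2=25 S3=-14 S4=17 blocked=[1, 2, 3, 4]
Op 7: conn=-73 S1=-15 S2=25 S3=-25 S4=17 blocked=[1, 2, 3, 4]
Op 8: conn=-73 S1=-15 S2=25 S3=-25 S4=27 blocked=[1, 2, 3, 4]
Op 9: conn=-86 S1=-15 S2=25 S3=-38 S4=27 blocked=[1, 2, 3, 4]
Op 10: conn=-86 S1=-15 S2=25 S3=-38 S4=48 blocked=[1, 2, 3, 4]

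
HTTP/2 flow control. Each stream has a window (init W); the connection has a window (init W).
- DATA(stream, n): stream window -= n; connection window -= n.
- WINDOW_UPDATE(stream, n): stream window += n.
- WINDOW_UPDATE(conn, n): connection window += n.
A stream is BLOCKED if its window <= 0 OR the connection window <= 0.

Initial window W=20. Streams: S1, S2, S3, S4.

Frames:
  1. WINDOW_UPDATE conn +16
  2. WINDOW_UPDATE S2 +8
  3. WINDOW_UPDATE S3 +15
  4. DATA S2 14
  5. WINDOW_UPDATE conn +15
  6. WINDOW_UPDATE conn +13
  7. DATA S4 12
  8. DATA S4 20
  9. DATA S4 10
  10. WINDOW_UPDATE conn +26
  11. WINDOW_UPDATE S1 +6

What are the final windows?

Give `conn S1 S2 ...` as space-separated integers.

Answer: 34 26 14 35 -22

Derivation:
Op 1: conn=36 S1=20 S2=20 S3=20 S4=20 blocked=[]
Op 2: conn=36 S1=20 S2=28 S3=20 S4=20 blocked=[]
Op 3: conn=36 S1=20 S2=28 S3=35 S4=20 blocked=[]
Op 4: conn=22 S1=20 S2=14 S3=35 S4=20 blocked=[]
Op 5: conn=37 S1=20 S2=14 S3=35 S4=20 blocked=[]
Op 6: conn=50 S1=20 S2=14 S3=35 S4=20 blocked=[]
Op 7: conn=38 S1=20 S2=14 S3=35 S4=8 blocked=[]
Op 8: conn=18 S1=20 S2=14 S3=35 S4=-12 blocked=[4]
Op 9: conn=8 S1=20 S2=14 S3=35 S4=-22 blocked=[4]
Op 10: conn=34 S1=20 S2=14 S3=35 S4=-22 blocked=[4]
Op 11: conn=34 S1=26 S2=14 S3=35 S4=-22 blocked=[4]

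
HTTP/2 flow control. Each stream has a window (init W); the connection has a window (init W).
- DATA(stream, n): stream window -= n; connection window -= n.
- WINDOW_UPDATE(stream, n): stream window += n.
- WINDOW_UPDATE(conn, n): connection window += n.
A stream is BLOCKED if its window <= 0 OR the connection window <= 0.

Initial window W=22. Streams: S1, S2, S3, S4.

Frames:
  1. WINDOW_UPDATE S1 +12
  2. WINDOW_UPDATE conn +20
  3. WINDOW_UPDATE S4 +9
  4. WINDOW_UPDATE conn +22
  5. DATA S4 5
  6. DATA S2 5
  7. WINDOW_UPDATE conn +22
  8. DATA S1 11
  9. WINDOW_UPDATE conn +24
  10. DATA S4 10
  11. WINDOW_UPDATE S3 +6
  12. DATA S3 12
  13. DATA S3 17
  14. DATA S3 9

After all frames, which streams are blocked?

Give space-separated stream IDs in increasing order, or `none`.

Answer: S3

Derivation:
Op 1: conn=22 S1=34 S2=22 S3=22 S4=22 blocked=[]
Op 2: conn=42 S1=34 S2=22 S3=22 S4=22 blocked=[]
Op 3: conn=42 S1=34 S2=22 S3=22 S4=31 blocked=[]
Op 4: conn=64 S1=34 S2=22 S3=22 S4=31 blocked=[]
Op 5: conn=59 S1=34 S2=22 S3=22 S4=26 blocked=[]
Op 6: conn=54 S1=34 S2=17 S3=22 S4=26 blocked=[]
Op 7: conn=76 S1=34 S2=17 S3=22 S4=26 blocked=[]
Op 8: conn=65 S1=23 S2=17 S3=22 S4=26 blocked=[]
Op 9: conn=89 S1=23 S2=17 S3=22 S4=26 blocked=[]
Op 10: conn=79 S1=23 S2=17 S3=22 S4=16 blocked=[]
Op 11: conn=79 S1=23 S2=17 S3=28 S4=16 blocked=[]
Op 12: conn=67 S1=23 S2=17 S3=16 S4=16 blocked=[]
Op 13: conn=50 S1=23 S2=17 S3=-1 S4=16 blocked=[3]
Op 14: conn=41 S1=23 S2=17 S3=-10 S4=16 blocked=[3]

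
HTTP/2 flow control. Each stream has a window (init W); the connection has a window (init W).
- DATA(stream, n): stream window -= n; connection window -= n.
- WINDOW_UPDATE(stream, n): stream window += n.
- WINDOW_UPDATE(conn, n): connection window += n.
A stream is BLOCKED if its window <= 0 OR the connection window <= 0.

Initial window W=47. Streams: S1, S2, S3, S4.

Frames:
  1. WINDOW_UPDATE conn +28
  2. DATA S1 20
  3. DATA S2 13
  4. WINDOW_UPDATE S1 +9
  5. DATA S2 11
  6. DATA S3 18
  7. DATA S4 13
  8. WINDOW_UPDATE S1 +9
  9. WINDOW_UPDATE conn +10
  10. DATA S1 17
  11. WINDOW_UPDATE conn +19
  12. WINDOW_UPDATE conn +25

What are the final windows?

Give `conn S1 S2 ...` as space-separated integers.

Op 1: conn=75 S1=47 S2=47 S3=47 S4=47 blocked=[]
Op 2: conn=55 S1=27 S2=47 S3=47 S4=47 blocked=[]
Op 3: conn=42 S1=27 S2=34 S3=47 S4=47 blocked=[]
Op 4: conn=42 S1=36 S2=34 S3=47 S4=47 blocked=[]
Op 5: conn=31 S1=36 S2=23 S3=47 S4=47 blocked=[]
Op 6: conn=13 S1=36 S2=23 S3=29 S4=47 blocked=[]
Op 7: conn=0 S1=36 S2=23 S3=29 S4=34 blocked=[1, 2, 3, 4]
Op 8: conn=0 S1=45 S2=23 S3=29 S4=34 blocked=[1, 2, 3, 4]
Op 9: conn=10 S1=45 S2=23 S3=29 S4=34 blocked=[]
Op 10: conn=-7 S1=28 S2=23 S3=29 S4=34 blocked=[1, 2, 3, 4]
Op 11: conn=12 S1=28 S2=23 S3=29 S4=34 blocked=[]
Op 12: conn=37 S1=28 S2=23 S3=29 S4=34 blocked=[]

Answer: 37 28 23 29 34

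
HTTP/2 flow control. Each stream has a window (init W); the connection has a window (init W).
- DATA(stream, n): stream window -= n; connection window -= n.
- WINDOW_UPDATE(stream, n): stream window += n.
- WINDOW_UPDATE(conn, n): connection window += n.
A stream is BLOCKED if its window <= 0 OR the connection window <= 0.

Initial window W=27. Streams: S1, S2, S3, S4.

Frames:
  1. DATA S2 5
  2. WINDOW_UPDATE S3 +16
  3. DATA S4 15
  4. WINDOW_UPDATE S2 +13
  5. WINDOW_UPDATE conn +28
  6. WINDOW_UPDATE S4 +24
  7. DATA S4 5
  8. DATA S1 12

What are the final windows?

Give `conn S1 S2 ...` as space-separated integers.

Answer: 18 15 35 43 31

Derivation:
Op 1: conn=22 S1=27 S2=22 S3=27 S4=27 blocked=[]
Op 2: conn=22 S1=27 S2=22 S3=43 S4=27 blocked=[]
Op 3: conn=7 S1=27 S2=22 S3=43 S4=12 blocked=[]
Op 4: conn=7 S1=27 S2=35 S3=43 S4=12 blocked=[]
Op 5: conn=35 S1=27 S2=35 S3=43 S4=12 blocked=[]
Op 6: conn=35 S1=27 S2=35 S3=43 S4=36 blocked=[]
Op 7: conn=30 S1=27 S2=35 S3=43 S4=31 blocked=[]
Op 8: conn=18 S1=15 S2=35 S3=43 S4=31 blocked=[]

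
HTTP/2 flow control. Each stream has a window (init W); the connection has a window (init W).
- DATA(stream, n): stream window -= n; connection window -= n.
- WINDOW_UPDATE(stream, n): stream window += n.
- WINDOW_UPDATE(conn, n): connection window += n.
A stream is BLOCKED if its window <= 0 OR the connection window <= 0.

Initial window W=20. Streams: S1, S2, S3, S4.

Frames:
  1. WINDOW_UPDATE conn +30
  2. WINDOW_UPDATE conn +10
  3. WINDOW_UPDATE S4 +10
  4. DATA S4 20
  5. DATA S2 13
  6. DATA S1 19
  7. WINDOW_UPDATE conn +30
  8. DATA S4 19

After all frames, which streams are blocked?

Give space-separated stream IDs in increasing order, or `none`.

Op 1: conn=50 S1=20 S2=20 S3=20 S4=20 blocked=[]
Op 2: conn=60 S1=20 S2=20 S3=20 S4=20 blocked=[]
Op 3: conn=60 S1=20 S2=20 S3=20 S4=30 blocked=[]
Op 4: conn=40 S1=20 S2=20 S3=20 S4=10 blocked=[]
Op 5: conn=27 S1=20 S2=7 S3=20 S4=10 blocked=[]
Op 6: conn=8 S1=1 S2=7 S3=20 S4=10 blocked=[]
Op 7: conn=38 S1=1 S2=7 S3=20 S4=10 blocked=[]
Op 8: conn=19 S1=1 S2=7 S3=20 S4=-9 blocked=[4]

Answer: S4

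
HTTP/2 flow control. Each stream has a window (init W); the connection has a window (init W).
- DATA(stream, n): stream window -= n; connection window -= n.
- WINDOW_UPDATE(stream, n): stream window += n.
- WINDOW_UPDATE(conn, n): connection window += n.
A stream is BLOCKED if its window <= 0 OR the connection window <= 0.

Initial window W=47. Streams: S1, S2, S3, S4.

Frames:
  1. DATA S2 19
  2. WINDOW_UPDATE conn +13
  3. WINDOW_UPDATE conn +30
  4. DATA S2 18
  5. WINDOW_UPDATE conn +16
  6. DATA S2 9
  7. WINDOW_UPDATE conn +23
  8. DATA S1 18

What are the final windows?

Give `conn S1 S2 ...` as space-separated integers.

Answer: 65 29 1 47 47

Derivation:
Op 1: conn=28 S1=47 S2=28 S3=47 S4=47 blocked=[]
Op 2: conn=41 S1=47 S2=28 S3=47 S4=47 blocked=[]
Op 3: conn=71 S1=47 S2=28 S3=47 S4=47 blocked=[]
Op 4: conn=53 S1=47 S2=10 S3=47 S4=47 blocked=[]
Op 5: conn=69 S1=47 S2=10 S3=47 S4=47 blocked=[]
Op 6: conn=60 S1=47 S2=1 S3=47 S4=47 blocked=[]
Op 7: conn=83 S1=47 S2=1 S3=47 S4=47 blocked=[]
Op 8: conn=65 S1=29 S2=1 S3=47 S4=47 blocked=[]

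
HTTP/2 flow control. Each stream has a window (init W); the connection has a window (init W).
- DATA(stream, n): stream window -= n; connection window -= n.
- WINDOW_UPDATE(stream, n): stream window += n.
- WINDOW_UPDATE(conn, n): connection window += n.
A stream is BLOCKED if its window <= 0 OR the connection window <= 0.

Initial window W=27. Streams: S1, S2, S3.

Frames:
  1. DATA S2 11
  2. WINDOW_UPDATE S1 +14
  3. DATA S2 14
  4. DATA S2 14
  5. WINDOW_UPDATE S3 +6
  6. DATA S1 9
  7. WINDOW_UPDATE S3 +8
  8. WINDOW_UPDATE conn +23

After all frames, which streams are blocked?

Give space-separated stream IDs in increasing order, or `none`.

Answer: S2

Derivation:
Op 1: conn=16 S1=27 S2=16 S3=27 blocked=[]
Op 2: conn=16 S1=41 S2=16 S3=27 blocked=[]
Op 3: conn=2 S1=41 S2=2 S3=27 blocked=[]
Op 4: conn=-12 S1=41 S2=-12 S3=27 blocked=[1, 2, 3]
Op 5: conn=-12 S1=41 S2=-12 S3=33 blocked=[1, 2, 3]
Op 6: conn=-21 S1=32 S2=-12 S3=33 blocked=[1, 2, 3]
Op 7: conn=-21 S1=32 S2=-12 S3=41 blocked=[1, 2, 3]
Op 8: conn=2 S1=32 S2=-12 S3=41 blocked=[2]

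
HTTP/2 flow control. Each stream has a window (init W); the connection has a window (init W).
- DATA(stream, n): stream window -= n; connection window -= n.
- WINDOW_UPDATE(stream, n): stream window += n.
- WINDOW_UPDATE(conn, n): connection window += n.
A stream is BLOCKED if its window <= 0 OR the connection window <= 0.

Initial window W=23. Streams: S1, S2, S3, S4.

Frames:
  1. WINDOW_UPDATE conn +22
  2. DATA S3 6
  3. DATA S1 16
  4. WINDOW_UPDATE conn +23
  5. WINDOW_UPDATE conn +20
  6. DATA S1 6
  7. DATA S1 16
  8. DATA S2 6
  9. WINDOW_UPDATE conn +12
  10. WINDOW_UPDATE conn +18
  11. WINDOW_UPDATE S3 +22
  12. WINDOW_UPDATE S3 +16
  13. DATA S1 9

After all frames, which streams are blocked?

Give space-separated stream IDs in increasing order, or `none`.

Op 1: conn=45 S1=23 S2=23 S3=23 S4=23 blocked=[]
Op 2: conn=39 S1=23 S2=23 S3=17 S4=23 blocked=[]
Op 3: conn=23 S1=7 S2=23 S3=17 S4=23 blocked=[]
Op 4: conn=46 S1=7 S2=23 S3=17 S4=23 blocked=[]
Op 5: conn=66 S1=7 S2=23 S3=17 S4=23 blocked=[]
Op 6: conn=60 S1=1 S2=23 S3=17 S4=23 blocked=[]
Op 7: conn=44 S1=-15 S2=23 S3=17 S4=23 blocked=[1]
Op 8: conn=38 S1=-15 S2=17 S3=17 S4=23 blocked=[1]
Op 9: conn=50 S1=-15 S2=17 S3=17 S4=23 blocked=[1]
Op 10: conn=68 S1=-15 S2=17 S3=17 S4=23 blocked=[1]
Op 11: conn=68 S1=-15 S2=17 S3=39 S4=23 blocked=[1]
Op 12: conn=68 S1=-15 S2=17 S3=55 S4=23 blocked=[1]
Op 13: conn=59 S1=-24 S2=17 S3=55 S4=23 blocked=[1]

Answer: S1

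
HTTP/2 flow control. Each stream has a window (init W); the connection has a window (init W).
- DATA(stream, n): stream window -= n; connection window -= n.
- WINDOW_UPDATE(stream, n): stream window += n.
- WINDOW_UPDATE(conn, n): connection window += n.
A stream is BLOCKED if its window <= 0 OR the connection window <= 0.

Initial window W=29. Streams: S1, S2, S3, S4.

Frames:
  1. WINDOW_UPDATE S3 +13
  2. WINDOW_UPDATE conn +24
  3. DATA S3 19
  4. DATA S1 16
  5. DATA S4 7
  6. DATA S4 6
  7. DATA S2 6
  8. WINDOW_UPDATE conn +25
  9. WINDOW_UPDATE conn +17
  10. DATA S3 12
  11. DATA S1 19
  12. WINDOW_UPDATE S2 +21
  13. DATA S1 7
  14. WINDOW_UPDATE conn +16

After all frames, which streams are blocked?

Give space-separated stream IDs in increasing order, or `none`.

Answer: S1

Derivation:
Op 1: conn=29 S1=29 S2=29 S3=42 S4=29 blocked=[]
Op 2: conn=53 S1=29 S2=29 S3=42 S4=29 blocked=[]
Op 3: conn=34 S1=29 S2=29 S3=23 S4=29 blocked=[]
Op 4: conn=18 S1=13 S2=29 S3=23 S4=29 blocked=[]
Op 5: conn=11 S1=13 S2=29 S3=23 S4=22 blocked=[]
Op 6: conn=5 S1=13 S2=29 S3=23 S4=16 blocked=[]
Op 7: conn=-1 S1=13 S2=23 S3=23 S4=16 blocked=[1, 2, 3, 4]
Op 8: conn=24 S1=13 S2=23 S3=23 S4=16 blocked=[]
Op 9: conn=41 S1=13 S2=23 S3=23 S4=16 blocked=[]
Op 10: conn=29 S1=13 S2=23 S3=11 S4=16 blocked=[]
Op 11: conn=10 S1=-6 S2=23 S3=11 S4=16 blocked=[1]
Op 12: conn=10 S1=-6 S2=44 S3=11 S4=16 blocked=[1]
Op 13: conn=3 S1=-13 S2=44 S3=11 S4=16 blocked=[1]
Op 14: conn=19 S1=-13 S2=44 S3=11 S4=16 blocked=[1]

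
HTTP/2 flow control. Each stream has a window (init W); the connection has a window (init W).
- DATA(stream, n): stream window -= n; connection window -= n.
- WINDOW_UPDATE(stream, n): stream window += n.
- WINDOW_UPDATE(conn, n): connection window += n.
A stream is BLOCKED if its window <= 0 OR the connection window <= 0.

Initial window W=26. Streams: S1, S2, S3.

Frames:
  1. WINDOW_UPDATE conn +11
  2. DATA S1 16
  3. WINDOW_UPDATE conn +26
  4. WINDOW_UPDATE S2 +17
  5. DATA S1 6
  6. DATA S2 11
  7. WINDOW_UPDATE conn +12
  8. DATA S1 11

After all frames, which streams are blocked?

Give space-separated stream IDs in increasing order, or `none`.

Op 1: conn=37 S1=26 S2=26 S3=26 blocked=[]
Op 2: conn=21 S1=10 S2=26 S3=26 blocked=[]
Op 3: conn=47 S1=10 S2=26 S3=26 blocked=[]
Op 4: conn=47 S1=10 S2=43 S3=26 blocked=[]
Op 5: conn=41 S1=4 S2=43 S3=26 blocked=[]
Op 6: conn=30 S1=4 S2=32 S3=26 blocked=[]
Op 7: conn=42 S1=4 S2=32 S3=26 blocked=[]
Op 8: conn=31 S1=-7 S2=32 S3=26 blocked=[1]

Answer: S1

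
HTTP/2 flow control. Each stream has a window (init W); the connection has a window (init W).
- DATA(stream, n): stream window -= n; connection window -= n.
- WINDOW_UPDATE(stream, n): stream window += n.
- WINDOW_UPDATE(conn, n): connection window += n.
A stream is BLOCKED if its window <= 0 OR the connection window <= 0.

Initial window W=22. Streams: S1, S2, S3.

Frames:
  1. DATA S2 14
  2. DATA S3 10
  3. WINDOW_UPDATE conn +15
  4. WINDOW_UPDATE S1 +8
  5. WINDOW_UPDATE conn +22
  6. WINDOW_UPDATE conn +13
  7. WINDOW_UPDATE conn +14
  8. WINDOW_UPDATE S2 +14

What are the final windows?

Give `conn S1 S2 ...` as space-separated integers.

Answer: 62 30 22 12

Derivation:
Op 1: conn=8 S1=22 S2=8 S3=22 blocked=[]
Op 2: conn=-2 S1=22 S2=8 S3=12 blocked=[1, 2, 3]
Op 3: conn=13 S1=22 S2=8 S3=12 blocked=[]
Op 4: conn=13 S1=30 S2=8 S3=12 blocked=[]
Op 5: conn=35 S1=30 S2=8 S3=12 blocked=[]
Op 6: conn=48 S1=30 S2=8 S3=12 blocked=[]
Op 7: conn=62 S1=30 S2=8 S3=12 blocked=[]
Op 8: conn=62 S1=30 S2=22 S3=12 blocked=[]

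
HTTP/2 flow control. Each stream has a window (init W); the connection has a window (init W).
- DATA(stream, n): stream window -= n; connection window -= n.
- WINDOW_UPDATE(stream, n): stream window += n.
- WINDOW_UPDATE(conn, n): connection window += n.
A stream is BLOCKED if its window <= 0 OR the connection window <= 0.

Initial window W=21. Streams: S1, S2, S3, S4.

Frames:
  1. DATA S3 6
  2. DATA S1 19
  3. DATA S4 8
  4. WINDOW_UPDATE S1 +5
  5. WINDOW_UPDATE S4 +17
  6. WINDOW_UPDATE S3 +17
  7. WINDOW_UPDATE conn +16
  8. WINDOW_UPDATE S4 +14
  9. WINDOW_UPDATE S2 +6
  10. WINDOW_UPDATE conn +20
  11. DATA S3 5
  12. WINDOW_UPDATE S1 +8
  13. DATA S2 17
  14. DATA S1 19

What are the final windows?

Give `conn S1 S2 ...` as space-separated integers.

Answer: -17 -4 10 27 44

Derivation:
Op 1: conn=15 S1=21 S2=21 S3=15 S4=21 blocked=[]
Op 2: conn=-4 S1=2 S2=21 S3=15 S4=21 blocked=[1, 2, 3, 4]
Op 3: conn=-12 S1=2 S2=21 S3=15 S4=13 blocked=[1, 2, 3, 4]
Op 4: conn=-12 S1=7 S2=21 S3=15 S4=13 blocked=[1, 2, 3, 4]
Op 5: conn=-12 S1=7 S2=21 S3=15 S4=30 blocked=[1, 2, 3, 4]
Op 6: conn=-12 S1=7 S2=21 S3=32 S4=30 blocked=[1, 2, 3, 4]
Op 7: conn=4 S1=7 S2=21 S3=32 S4=30 blocked=[]
Op 8: conn=4 S1=7 S2=21 S3=32 S4=44 blocked=[]
Op 9: conn=4 S1=7 S2=27 S3=32 S4=44 blocked=[]
Op 10: conn=24 S1=7 S2=27 S3=32 S4=44 blocked=[]
Op 11: conn=19 S1=7 S2=27 S3=27 S4=44 blocked=[]
Op 12: conn=19 S1=15 S2=27 S3=27 S4=44 blocked=[]
Op 13: conn=2 S1=15 S2=10 S3=27 S4=44 blocked=[]
Op 14: conn=-17 S1=-4 S2=10 S3=27 S4=44 blocked=[1, 2, 3, 4]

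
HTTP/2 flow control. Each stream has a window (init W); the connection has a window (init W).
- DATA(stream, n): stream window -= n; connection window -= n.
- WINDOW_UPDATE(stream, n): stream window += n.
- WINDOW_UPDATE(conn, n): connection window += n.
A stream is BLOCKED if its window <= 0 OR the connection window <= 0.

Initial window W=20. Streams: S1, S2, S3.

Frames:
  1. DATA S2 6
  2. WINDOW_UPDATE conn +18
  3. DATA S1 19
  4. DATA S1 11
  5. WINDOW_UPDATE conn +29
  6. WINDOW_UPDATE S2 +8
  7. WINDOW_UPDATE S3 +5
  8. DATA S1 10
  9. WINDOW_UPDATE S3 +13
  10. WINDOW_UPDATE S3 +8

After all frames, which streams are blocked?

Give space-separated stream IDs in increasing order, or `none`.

Op 1: conn=14 S1=20 S2=14 S3=20 blocked=[]
Op 2: conn=32 S1=20 S2=14 S3=20 blocked=[]
Op 3: conn=13 S1=1 S2=14 S3=20 blocked=[]
Op 4: conn=2 S1=-10 S2=14 S3=20 blocked=[1]
Op 5: conn=31 S1=-10 S2=14 S3=20 blocked=[1]
Op 6: conn=31 S1=-10 S2=22 S3=20 blocked=[1]
Op 7: conn=31 S1=-10 S2=22 S3=25 blocked=[1]
Op 8: conn=21 S1=-20 S2=22 S3=25 blocked=[1]
Op 9: conn=21 S1=-20 S2=22 S3=38 blocked=[1]
Op 10: conn=21 S1=-20 S2=22 S3=46 blocked=[1]

Answer: S1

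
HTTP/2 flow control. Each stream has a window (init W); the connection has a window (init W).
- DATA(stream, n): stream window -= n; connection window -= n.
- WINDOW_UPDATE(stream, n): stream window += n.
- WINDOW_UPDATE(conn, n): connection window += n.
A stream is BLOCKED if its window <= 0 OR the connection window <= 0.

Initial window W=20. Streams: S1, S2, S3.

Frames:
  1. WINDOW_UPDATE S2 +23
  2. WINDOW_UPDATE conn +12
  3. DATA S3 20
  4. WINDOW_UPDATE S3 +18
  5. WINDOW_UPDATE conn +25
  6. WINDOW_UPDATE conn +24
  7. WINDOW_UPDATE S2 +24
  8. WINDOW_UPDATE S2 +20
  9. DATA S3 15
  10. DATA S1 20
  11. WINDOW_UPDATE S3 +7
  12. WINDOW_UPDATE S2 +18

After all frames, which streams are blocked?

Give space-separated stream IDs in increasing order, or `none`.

Answer: S1

Derivation:
Op 1: conn=20 S1=20 S2=43 S3=20 blocked=[]
Op 2: conn=32 S1=20 S2=43 S3=20 blocked=[]
Op 3: conn=12 S1=20 S2=43 S3=0 blocked=[3]
Op 4: conn=12 S1=20 S2=43 S3=18 blocked=[]
Op 5: conn=37 S1=20 S2=43 S3=18 blocked=[]
Op 6: conn=61 S1=20 S2=43 S3=18 blocked=[]
Op 7: conn=61 S1=20 S2=67 S3=18 blocked=[]
Op 8: conn=61 S1=20 S2=87 S3=18 blocked=[]
Op 9: conn=46 S1=20 S2=87 S3=3 blocked=[]
Op 10: conn=26 S1=0 S2=87 S3=3 blocked=[1]
Op 11: conn=26 S1=0 S2=87 S3=10 blocked=[1]
Op 12: conn=26 S1=0 S2=105 S3=10 blocked=[1]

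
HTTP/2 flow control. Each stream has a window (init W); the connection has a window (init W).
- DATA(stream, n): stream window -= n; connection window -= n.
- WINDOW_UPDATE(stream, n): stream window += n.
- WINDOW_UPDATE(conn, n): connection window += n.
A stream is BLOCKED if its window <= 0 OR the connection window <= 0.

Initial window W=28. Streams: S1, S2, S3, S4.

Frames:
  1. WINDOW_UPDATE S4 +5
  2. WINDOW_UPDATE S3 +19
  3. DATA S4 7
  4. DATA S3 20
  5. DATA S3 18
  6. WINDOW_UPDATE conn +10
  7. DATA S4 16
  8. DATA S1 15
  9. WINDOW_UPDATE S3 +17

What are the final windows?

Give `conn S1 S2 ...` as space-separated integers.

Answer: -38 13 28 26 10

Derivation:
Op 1: conn=28 S1=28 S2=28 S3=28 S4=33 blocked=[]
Op 2: conn=28 S1=28 S2=28 S3=47 S4=33 blocked=[]
Op 3: conn=21 S1=28 S2=28 S3=47 S4=26 blocked=[]
Op 4: conn=1 S1=28 S2=28 S3=27 S4=26 blocked=[]
Op 5: conn=-17 S1=28 S2=28 S3=9 S4=26 blocked=[1, 2, 3, 4]
Op 6: conn=-7 S1=28 S2=28 S3=9 S4=26 blocked=[1, 2, 3, 4]
Op 7: conn=-23 S1=28 S2=28 S3=9 S4=10 blocked=[1, 2, 3, 4]
Op 8: conn=-38 S1=13 S2=28 S3=9 S4=10 blocked=[1, 2, 3, 4]
Op 9: conn=-38 S1=13 S2=28 S3=26 S4=10 blocked=[1, 2, 3, 4]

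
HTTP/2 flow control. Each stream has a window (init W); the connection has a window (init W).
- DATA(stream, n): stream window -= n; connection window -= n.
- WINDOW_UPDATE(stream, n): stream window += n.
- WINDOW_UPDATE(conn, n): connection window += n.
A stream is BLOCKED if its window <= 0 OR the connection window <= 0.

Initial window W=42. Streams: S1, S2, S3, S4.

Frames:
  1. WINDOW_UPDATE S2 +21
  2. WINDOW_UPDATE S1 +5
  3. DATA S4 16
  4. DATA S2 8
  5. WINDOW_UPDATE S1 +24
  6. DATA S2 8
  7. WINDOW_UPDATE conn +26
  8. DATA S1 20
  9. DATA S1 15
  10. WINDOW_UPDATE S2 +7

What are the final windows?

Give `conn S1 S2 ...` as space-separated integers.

Answer: 1 36 54 42 26

Derivation:
Op 1: conn=42 S1=42 S2=63 S3=42 S4=42 blocked=[]
Op 2: conn=42 S1=47 S2=63 S3=42 S4=42 blocked=[]
Op 3: conn=26 S1=47 S2=63 S3=42 S4=26 blocked=[]
Op 4: conn=18 S1=47 S2=55 S3=42 S4=26 blocked=[]
Op 5: conn=18 S1=71 S2=55 S3=42 S4=26 blocked=[]
Op 6: conn=10 S1=71 S2=47 S3=42 S4=26 blocked=[]
Op 7: conn=36 S1=71 S2=47 S3=42 S4=26 blocked=[]
Op 8: conn=16 S1=51 S2=47 S3=42 S4=26 blocked=[]
Op 9: conn=1 S1=36 S2=47 S3=42 S4=26 blocked=[]
Op 10: conn=1 S1=36 S2=54 S3=42 S4=26 blocked=[]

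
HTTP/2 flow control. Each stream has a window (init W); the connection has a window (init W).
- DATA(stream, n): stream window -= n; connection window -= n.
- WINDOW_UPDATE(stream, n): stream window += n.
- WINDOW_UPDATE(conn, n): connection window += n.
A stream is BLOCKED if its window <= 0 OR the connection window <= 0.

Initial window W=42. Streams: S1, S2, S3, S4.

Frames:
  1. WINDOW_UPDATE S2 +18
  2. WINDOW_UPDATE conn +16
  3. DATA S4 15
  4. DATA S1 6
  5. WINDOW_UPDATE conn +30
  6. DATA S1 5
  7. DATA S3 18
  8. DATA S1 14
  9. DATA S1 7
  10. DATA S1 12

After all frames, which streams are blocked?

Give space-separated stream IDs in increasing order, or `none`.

Answer: S1

Derivation:
Op 1: conn=42 S1=42 S2=60 S3=42 S4=42 blocked=[]
Op 2: conn=58 S1=42 S2=60 S3=42 S4=42 blocked=[]
Op 3: conn=43 S1=42 S2=60 S3=42 S4=27 blocked=[]
Op 4: conn=37 S1=36 S2=60 S3=42 S4=27 blocked=[]
Op 5: conn=67 S1=36 S2=60 S3=42 S4=27 blocked=[]
Op 6: conn=62 S1=31 S2=60 S3=42 S4=27 blocked=[]
Op 7: conn=44 S1=31 S2=60 S3=24 S4=27 blocked=[]
Op 8: conn=30 S1=17 S2=60 S3=24 S4=27 blocked=[]
Op 9: conn=23 S1=10 S2=60 S3=24 S4=27 blocked=[]
Op 10: conn=11 S1=-2 S2=60 S3=24 S4=27 blocked=[1]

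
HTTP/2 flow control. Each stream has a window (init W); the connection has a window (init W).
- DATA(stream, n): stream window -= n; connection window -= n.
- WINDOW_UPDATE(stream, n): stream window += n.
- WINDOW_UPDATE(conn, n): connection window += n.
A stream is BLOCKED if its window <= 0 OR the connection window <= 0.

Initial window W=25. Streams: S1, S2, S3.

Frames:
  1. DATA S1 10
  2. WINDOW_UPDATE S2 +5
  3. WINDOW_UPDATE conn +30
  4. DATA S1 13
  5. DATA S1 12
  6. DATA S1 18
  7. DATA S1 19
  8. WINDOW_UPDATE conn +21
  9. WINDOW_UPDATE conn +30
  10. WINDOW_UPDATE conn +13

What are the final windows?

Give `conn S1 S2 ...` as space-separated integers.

Answer: 47 -47 30 25

Derivation:
Op 1: conn=15 S1=15 S2=25 S3=25 blocked=[]
Op 2: conn=15 S1=15 S2=30 S3=25 blocked=[]
Op 3: conn=45 S1=15 S2=30 S3=25 blocked=[]
Op 4: conn=32 S1=2 S2=30 S3=25 blocked=[]
Op 5: conn=20 S1=-10 S2=30 S3=25 blocked=[1]
Op 6: conn=2 S1=-28 S2=30 S3=25 blocked=[1]
Op 7: conn=-17 S1=-47 S2=30 S3=25 blocked=[1, 2, 3]
Op 8: conn=4 S1=-47 S2=30 S3=25 blocked=[1]
Op 9: conn=34 S1=-47 S2=30 S3=25 blocked=[1]
Op 10: conn=47 S1=-47 S2=30 S3=25 blocked=[1]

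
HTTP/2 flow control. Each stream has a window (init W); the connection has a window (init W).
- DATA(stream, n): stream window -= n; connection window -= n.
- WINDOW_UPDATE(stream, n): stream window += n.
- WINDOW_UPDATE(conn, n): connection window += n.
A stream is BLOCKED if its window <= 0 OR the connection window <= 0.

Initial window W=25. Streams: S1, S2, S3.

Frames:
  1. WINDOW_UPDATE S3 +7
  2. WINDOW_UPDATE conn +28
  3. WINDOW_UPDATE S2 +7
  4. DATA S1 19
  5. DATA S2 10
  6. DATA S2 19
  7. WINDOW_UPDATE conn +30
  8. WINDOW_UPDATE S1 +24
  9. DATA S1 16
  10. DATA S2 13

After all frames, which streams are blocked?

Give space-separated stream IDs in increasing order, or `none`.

Op 1: conn=25 S1=25 S2=25 S3=32 blocked=[]
Op 2: conn=53 S1=25 S2=25 S3=32 blocked=[]
Op 3: conn=53 S1=25 S2=32 S3=32 blocked=[]
Op 4: conn=34 S1=6 S2=32 S3=32 blocked=[]
Op 5: conn=24 S1=6 S2=22 S3=32 blocked=[]
Op 6: conn=5 S1=6 S2=3 S3=32 blocked=[]
Op 7: conn=35 S1=6 S2=3 S3=32 blocked=[]
Op 8: conn=35 S1=30 S2=3 S3=32 blocked=[]
Op 9: conn=19 S1=14 S2=3 S3=32 blocked=[]
Op 10: conn=6 S1=14 S2=-10 S3=32 blocked=[2]

Answer: S2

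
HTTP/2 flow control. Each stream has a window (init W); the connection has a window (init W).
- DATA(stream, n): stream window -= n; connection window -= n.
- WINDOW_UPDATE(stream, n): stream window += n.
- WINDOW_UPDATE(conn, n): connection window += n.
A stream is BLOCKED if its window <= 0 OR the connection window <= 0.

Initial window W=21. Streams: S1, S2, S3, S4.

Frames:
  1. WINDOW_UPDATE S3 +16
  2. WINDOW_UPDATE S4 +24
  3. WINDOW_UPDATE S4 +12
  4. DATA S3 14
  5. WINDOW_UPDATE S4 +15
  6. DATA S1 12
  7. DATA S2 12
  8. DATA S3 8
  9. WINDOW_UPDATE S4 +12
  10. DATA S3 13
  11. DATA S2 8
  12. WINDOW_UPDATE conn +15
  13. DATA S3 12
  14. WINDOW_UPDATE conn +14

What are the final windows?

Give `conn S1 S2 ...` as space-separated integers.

Answer: -29 9 1 -10 84

Derivation:
Op 1: conn=21 S1=21 S2=21 S3=37 S4=21 blocked=[]
Op 2: conn=21 S1=21 S2=21 S3=37 S4=45 blocked=[]
Op 3: conn=21 S1=21 S2=21 S3=37 S4=57 blocked=[]
Op 4: conn=7 S1=21 S2=21 S3=23 S4=57 blocked=[]
Op 5: conn=7 S1=21 S2=21 S3=23 S4=72 blocked=[]
Op 6: conn=-5 S1=9 S2=21 S3=23 S4=72 blocked=[1, 2, 3, 4]
Op 7: conn=-17 S1=9 S2=9 S3=23 S4=72 blocked=[1, 2, 3, 4]
Op 8: conn=-25 S1=9 S2=9 S3=15 S4=72 blocked=[1, 2, 3, 4]
Op 9: conn=-25 S1=9 S2=9 S3=15 S4=84 blocked=[1, 2, 3, 4]
Op 10: conn=-38 S1=9 S2=9 S3=2 S4=84 blocked=[1, 2, 3, 4]
Op 11: conn=-46 S1=9 S2=1 S3=2 S4=84 blocked=[1, 2, 3, 4]
Op 12: conn=-31 S1=9 S2=1 S3=2 S4=84 blocked=[1, 2, 3, 4]
Op 13: conn=-43 S1=9 S2=1 S3=-10 S4=84 blocked=[1, 2, 3, 4]
Op 14: conn=-29 S1=9 S2=1 S3=-10 S4=84 blocked=[1, 2, 3, 4]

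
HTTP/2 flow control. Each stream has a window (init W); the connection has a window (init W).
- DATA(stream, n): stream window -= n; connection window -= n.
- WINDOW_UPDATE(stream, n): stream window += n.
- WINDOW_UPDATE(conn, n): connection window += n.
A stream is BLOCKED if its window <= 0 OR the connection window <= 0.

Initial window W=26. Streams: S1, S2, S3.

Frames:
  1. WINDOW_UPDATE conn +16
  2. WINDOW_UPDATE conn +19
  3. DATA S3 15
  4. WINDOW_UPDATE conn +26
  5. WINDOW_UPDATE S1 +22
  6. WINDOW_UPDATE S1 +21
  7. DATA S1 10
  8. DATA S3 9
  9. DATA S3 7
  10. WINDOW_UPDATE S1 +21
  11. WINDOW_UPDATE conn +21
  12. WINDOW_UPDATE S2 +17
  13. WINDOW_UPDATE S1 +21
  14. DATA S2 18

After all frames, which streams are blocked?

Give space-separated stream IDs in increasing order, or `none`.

Op 1: conn=42 S1=26 S2=26 S3=26 blocked=[]
Op 2: conn=61 S1=26 S2=26 S3=26 blocked=[]
Op 3: conn=46 S1=26 S2=26 S3=11 blocked=[]
Op 4: conn=72 S1=26 S2=26 S3=11 blocked=[]
Op 5: conn=72 S1=48 S2=26 S3=11 blocked=[]
Op 6: conn=72 S1=69 S2=26 S3=11 blocked=[]
Op 7: conn=62 S1=59 S2=26 S3=11 blocked=[]
Op 8: conn=53 S1=59 S2=26 S3=2 blocked=[]
Op 9: conn=46 S1=59 S2=26 S3=-5 blocked=[3]
Op 10: conn=46 S1=80 S2=26 S3=-5 blocked=[3]
Op 11: conn=67 S1=80 S2=26 S3=-5 blocked=[3]
Op 12: conn=67 S1=80 S2=43 S3=-5 blocked=[3]
Op 13: conn=67 S1=101 S2=43 S3=-5 blocked=[3]
Op 14: conn=49 S1=101 S2=25 S3=-5 blocked=[3]

Answer: S3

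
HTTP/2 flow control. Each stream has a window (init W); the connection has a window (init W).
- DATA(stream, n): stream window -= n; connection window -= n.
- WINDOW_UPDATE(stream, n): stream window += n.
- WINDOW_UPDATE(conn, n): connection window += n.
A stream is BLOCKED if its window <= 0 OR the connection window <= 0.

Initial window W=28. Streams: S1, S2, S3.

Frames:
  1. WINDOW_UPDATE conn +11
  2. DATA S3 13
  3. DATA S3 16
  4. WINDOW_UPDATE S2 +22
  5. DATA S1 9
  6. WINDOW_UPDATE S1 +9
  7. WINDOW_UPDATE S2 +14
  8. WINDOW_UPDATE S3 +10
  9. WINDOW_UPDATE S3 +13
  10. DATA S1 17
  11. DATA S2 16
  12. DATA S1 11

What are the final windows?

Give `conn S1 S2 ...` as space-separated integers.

Op 1: conn=39 S1=28 S2=28 S3=28 blocked=[]
Op 2: conn=26 S1=28 S2=28 S3=15 blocked=[]
Op 3: conn=10 S1=28 S2=28 S3=-1 blocked=[3]
Op 4: conn=10 S1=28 S2=50 S3=-1 blocked=[3]
Op 5: conn=1 S1=19 S2=50 S3=-1 blocked=[3]
Op 6: conn=1 S1=28 S2=50 S3=-1 blocked=[3]
Op 7: conn=1 S1=28 S2=64 S3=-1 blocked=[3]
Op 8: conn=1 S1=28 S2=64 S3=9 blocked=[]
Op 9: conn=1 S1=28 S2=64 S3=22 blocked=[]
Op 10: conn=-16 S1=11 S2=64 S3=22 blocked=[1, 2, 3]
Op 11: conn=-32 S1=11 S2=48 S3=22 blocked=[1, 2, 3]
Op 12: conn=-43 S1=0 S2=48 S3=22 blocked=[1, 2, 3]

Answer: -43 0 48 22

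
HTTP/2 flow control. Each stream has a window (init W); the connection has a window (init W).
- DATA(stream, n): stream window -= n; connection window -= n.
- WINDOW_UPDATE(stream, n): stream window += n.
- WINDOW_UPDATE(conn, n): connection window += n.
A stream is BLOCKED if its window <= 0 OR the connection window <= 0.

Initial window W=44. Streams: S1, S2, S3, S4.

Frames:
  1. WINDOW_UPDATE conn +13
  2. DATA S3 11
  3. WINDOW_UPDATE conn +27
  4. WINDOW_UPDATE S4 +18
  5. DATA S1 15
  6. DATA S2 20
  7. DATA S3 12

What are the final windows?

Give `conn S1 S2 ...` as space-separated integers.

Answer: 26 29 24 21 62

Derivation:
Op 1: conn=57 S1=44 S2=44 S3=44 S4=44 blocked=[]
Op 2: conn=46 S1=44 S2=44 S3=33 S4=44 blocked=[]
Op 3: conn=73 S1=44 S2=44 S3=33 S4=44 blocked=[]
Op 4: conn=73 S1=44 S2=44 S3=33 S4=62 blocked=[]
Op 5: conn=58 S1=29 S2=44 S3=33 S4=62 blocked=[]
Op 6: conn=38 S1=29 S2=24 S3=33 S4=62 blocked=[]
Op 7: conn=26 S1=29 S2=24 S3=21 S4=62 blocked=[]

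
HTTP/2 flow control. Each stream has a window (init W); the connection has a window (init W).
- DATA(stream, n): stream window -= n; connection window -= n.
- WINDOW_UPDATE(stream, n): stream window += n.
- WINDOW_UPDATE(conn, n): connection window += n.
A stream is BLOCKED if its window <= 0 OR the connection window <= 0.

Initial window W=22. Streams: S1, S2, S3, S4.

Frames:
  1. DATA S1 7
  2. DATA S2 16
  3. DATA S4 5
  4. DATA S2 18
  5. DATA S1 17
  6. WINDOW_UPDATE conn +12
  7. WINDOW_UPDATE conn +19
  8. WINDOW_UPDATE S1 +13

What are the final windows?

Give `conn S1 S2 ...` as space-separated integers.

Answer: -10 11 -12 22 17

Derivation:
Op 1: conn=15 S1=15 S2=22 S3=22 S4=22 blocked=[]
Op 2: conn=-1 S1=15 S2=6 S3=22 S4=22 blocked=[1, 2, 3, 4]
Op 3: conn=-6 S1=15 S2=6 S3=22 S4=17 blocked=[1, 2, 3, 4]
Op 4: conn=-24 S1=15 S2=-12 S3=22 S4=17 blocked=[1, 2, 3, 4]
Op 5: conn=-41 S1=-2 S2=-12 S3=22 S4=17 blocked=[1, 2, 3, 4]
Op 6: conn=-29 S1=-2 S2=-12 S3=22 S4=17 blocked=[1, 2, 3, 4]
Op 7: conn=-10 S1=-2 S2=-12 S3=22 S4=17 blocked=[1, 2, 3, 4]
Op 8: conn=-10 S1=11 S2=-12 S3=22 S4=17 blocked=[1, 2, 3, 4]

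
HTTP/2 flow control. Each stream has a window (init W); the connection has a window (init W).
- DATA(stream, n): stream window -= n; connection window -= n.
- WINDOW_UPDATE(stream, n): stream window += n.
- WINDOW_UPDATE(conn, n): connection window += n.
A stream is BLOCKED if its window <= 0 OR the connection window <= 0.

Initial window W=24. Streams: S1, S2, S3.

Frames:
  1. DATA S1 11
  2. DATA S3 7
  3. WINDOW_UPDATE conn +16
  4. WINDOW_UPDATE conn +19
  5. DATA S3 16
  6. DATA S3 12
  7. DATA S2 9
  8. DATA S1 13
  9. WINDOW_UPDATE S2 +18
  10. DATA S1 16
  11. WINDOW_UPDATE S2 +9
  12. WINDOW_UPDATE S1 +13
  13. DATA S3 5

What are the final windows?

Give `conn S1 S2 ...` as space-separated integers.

Answer: -30 -3 42 -16

Derivation:
Op 1: conn=13 S1=13 S2=24 S3=24 blocked=[]
Op 2: conn=6 S1=13 S2=24 S3=17 blocked=[]
Op 3: conn=22 S1=13 S2=24 S3=17 blocked=[]
Op 4: conn=41 S1=13 S2=24 S3=17 blocked=[]
Op 5: conn=25 S1=13 S2=24 S3=1 blocked=[]
Op 6: conn=13 S1=13 S2=24 S3=-11 blocked=[3]
Op 7: conn=4 S1=13 S2=15 S3=-11 blocked=[3]
Op 8: conn=-9 S1=0 S2=15 S3=-11 blocked=[1, 2, 3]
Op 9: conn=-9 S1=0 S2=33 S3=-11 blocked=[1, 2, 3]
Op 10: conn=-25 S1=-16 S2=33 S3=-11 blocked=[1, 2, 3]
Op 11: conn=-25 S1=-16 S2=42 S3=-11 blocked=[1, 2, 3]
Op 12: conn=-25 S1=-3 S2=42 S3=-11 blocked=[1, 2, 3]
Op 13: conn=-30 S1=-3 S2=42 S3=-16 blocked=[1, 2, 3]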